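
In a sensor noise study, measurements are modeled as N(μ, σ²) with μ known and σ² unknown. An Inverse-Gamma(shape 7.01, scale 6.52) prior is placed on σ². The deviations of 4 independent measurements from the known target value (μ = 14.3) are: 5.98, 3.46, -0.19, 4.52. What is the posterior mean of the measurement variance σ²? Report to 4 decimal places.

With known mean μ and an Inverse-Gamma(α, β) prior on σ², the Normal likelihood is conjugate: posterior is Inv-Gamma(α + n/2, β + Σ(xᵢ−μ)²/2).
Σ(xᵢ−μ)² = (5.98)² + (3.46)² + (-0.19)² + (4.52)² = 68.1985.
Posterior: Inv-Gamma(7.01 + 4/2, 6.52 + 68.1985/2) = Inv-Gamma(9.01, 40.61925).
E[σ²|data] = β/(α−1) = 40.61925/8.01 = 5.0711.

5.0711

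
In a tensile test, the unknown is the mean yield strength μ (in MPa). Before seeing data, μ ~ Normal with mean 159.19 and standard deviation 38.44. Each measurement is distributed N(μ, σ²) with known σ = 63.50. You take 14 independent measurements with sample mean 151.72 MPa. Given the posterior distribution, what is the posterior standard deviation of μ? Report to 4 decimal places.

15.5253

For Normal data with known variance σ², a Normal(μ₀, σ₀²) prior on μ is conjugate. Posterior precision = 1/σ₀² + n/σ²; posterior mean is the precision-weighted average of μ₀ and x̄.
σ₀² = 38.44² = 1477.6336, σ² = 63.50² = 4032.25; σ² + n·σ₀² = 4032.25 + 14·1477.6336 = 24719.1204.
Posterior precision = 1/σ₀² + n/σ² = 1/1477.6336 + 14/4032.25 = (σ² + n·σ₀²)/(σ₀²σ²) = 24719.1204/(1477.6336·4032.25); posterior variance σₙ² = σ₀²σ²/(σ² + n·σ₀²) = 1477.6336·4032.25/24719.1204 = 241.035603.
Posterior SD = √σₙ² = √(1477.6336·4032.25/24719.1204) = 15.5253.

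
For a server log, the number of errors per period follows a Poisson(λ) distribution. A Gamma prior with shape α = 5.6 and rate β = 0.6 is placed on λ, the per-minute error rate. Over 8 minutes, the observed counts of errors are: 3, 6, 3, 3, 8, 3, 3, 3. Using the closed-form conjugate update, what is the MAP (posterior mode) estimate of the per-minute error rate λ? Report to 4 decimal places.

4.2558

With a Gamma(shape α, rate β) prior, the Poisson likelihood is conjugate: the posterior is Gamma(α + ΣXᵢ, β + n).
Sum of counts S = 32 over n = 8 minutes.
Posterior: Gamma(α+S, β+n) = Gamma(5.6+32, 0.6+8) = Gamma(37.6, 8.6).
Mode of Gamma(α,β) for α≥1 is (α−1)/β = 36.6/8.6 = 4.2558.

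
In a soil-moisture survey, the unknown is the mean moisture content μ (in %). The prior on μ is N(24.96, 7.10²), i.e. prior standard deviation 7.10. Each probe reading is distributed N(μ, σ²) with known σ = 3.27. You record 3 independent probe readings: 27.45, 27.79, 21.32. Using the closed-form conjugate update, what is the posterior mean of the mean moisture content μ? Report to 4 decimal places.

25.4830

For Normal data with known variance σ², a Normal(μ₀, σ₀²) prior on μ is conjugate. Posterior precision = 1/σ₀² + n/σ²; posterior mean is the precision-weighted average of μ₀ and x̄.
Σxᵢ = 27.45 + 27.79 + 21.32 = 76.56, so n·x̄ = 76.56.
σ₀² = 7.10² = 50.41, σ² = 3.27² = 10.6929; σ² + n·σ₀² = 10.6929 + 3·50.41 = 161.9229.
Posterior mean = (μ₀/σ₀² + n·x̄/σ²)/(1/σ₀² + n/σ²) = (σ²·μ₀ + σ₀²·n·x̄)/(σ² + n·σ₀²) = (10.6929·24.96 + 50.41·76.56)/161.9229 = 4126.284384/161.9229 = 25.4830.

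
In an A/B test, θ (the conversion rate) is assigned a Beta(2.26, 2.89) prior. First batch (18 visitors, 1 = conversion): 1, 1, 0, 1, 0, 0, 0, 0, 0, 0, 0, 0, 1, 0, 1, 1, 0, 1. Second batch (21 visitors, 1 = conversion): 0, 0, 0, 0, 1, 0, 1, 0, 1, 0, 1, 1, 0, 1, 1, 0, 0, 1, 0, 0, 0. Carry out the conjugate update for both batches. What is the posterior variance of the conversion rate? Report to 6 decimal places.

The Beta prior is conjugate to a Binomial/Bernoulli likelihood; the update adds successes to α and failures to β.
After batch 1: Beta(2.26+7, 2.89+11) = Beta(9.26, 13.89).
After batch 2: Beta(9.26+8, 13.89+13) = Beta(17.26, 26.89).
Var = αβ/((α+β)²(α+β+1)) = 17.26·26.89/(44.15²·45.15) = 0.005274.

0.005274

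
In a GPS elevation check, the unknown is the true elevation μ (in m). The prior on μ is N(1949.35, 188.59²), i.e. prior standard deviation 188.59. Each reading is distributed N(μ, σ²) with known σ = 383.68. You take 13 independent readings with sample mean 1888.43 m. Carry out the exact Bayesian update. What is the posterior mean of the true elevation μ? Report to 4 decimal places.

For Normal data with known variance σ², a Normal(μ₀, σ₀²) prior on μ is conjugate. Posterior precision = 1/σ₀² + n/σ²; posterior mean is the precision-weighted average of μ₀ and x̄.
n·x̄ = 13·1888.43 = 24549.59.
σ₀² = 188.59² = 35566.1881, σ² = 383.68² = 147210.3424; σ² + n·σ₀² = 147210.3424 + 13·35566.1881 = 609570.7877.
Posterior mean = (μ₀/σ₀² + n·x̄/σ²)/(1/σ₀² + n/σ²) = (σ²·μ₀ + σ₀²·n·x̄)/(σ² + n·σ₀²) = (147210.3424·1949.35 + 35566.1881·24549.59)/609570.7877 = 1160099816.675319/609570.7877 = 1903.1421.

1903.1421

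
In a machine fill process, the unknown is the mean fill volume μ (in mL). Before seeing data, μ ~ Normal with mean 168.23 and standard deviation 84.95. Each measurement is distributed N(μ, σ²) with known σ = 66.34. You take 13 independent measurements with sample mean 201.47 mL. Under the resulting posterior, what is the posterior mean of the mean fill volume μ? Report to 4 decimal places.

For Normal data with known variance σ², a Normal(μ₀, σ₀²) prior on μ is conjugate. Posterior precision = 1/σ₀² + n/σ²; posterior mean is the precision-weighted average of μ₀ and x̄.
n·x̄ = 13·201.47 = 2619.11.
σ₀² = 84.95² = 7216.5025, σ² = 66.34² = 4400.9956; σ² + n·σ₀² = 4400.9956 + 13·7216.5025 = 98215.5281.
Posterior mean = (μ₀/σ₀² + n·x̄/σ²)/(1/σ₀² + n/σ²) = (σ²·μ₀ + σ₀²·n·x̄)/(σ² + n·σ₀²) = (4400.9956·168.23 + 7216.5025·2619.11)/98215.5281 = 19641193.352563/98215.5281 = 199.9805.

199.9805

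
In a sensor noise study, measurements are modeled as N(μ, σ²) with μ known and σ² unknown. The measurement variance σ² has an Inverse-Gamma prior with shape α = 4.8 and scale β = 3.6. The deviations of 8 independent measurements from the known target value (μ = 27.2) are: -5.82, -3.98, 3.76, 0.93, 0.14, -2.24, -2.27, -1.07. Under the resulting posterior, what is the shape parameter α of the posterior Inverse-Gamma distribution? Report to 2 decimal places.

8.80

With known mean μ and an Inverse-Gamma(α, β) prior on σ², the Normal likelihood is conjugate: posterior is Inv-Gamma(α + n/2, β + Σ(xᵢ−μ)²/2).
Σ(xᵢ−μ)² = (-5.82)² + (-3.98)² + (3.76)² + (0.93)² + (0.14)² + (-2.24)² + (-2.27)² + (-1.07)² = 76.0503.
Posterior: Inv-Gamma(4.8 + 8/2, 3.6 + 76.0503/2) = Inv-Gamma(8.80, 41.62515).
Posterior α = 8.80.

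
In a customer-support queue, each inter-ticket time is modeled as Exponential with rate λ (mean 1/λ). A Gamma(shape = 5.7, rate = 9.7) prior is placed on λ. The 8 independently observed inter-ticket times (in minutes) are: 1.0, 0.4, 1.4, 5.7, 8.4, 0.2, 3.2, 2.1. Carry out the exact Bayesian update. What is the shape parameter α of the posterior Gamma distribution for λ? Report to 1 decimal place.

13.7

With a Gamma(shape α, rate β) prior on the exponential rate λ, the posterior after n observations with total T = Σxᵢ is Gamma(α+n, β+T).
Sum of observations T = 22.4 minutes; n = 8.
Posterior: Gamma(5.7+8, 9.7+22.4) = Gamma(13.7, 32.1).
Posterior α = 13.7.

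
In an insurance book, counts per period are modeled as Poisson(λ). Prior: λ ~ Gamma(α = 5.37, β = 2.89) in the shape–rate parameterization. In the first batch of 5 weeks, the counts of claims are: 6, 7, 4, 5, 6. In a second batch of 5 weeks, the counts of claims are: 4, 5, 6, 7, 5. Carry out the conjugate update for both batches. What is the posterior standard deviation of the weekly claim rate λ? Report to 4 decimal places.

0.6028

With a Gamma(shape α, rate β) prior, the Poisson likelihood is conjugate: the posterior is Gamma(α + ΣXᵢ, β + n).
Batch 1: sum of counts S = 28 over n = 5 weeks.
After batch 1: Gamma(α+S, β+n) = Gamma(5.37+28, 2.89+5) = Gamma(33.37, 7.89).
Batch 2: sum of counts S = 27 over n = 5 weeks.
After batch 2: Gamma(α+S, β+n) = Gamma(33.37+27, 7.89+5) = Gamma(60.37, 12.89).
SD = √α/β = √60.37/12.89 = 0.6028.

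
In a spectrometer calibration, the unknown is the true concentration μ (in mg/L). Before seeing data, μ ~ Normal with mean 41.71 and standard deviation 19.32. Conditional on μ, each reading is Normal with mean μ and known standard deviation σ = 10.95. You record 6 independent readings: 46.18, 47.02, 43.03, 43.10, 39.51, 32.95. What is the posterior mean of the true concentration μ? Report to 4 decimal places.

41.9520

For Normal data with known variance σ², a Normal(μ₀, σ₀²) prior on μ is conjugate. Posterior precision = 1/σ₀² + n/σ²; posterior mean is the precision-weighted average of μ₀ and x̄.
Σxᵢ = 46.18 + 47.02 + 43.03 + 43.10 + 39.51 + 32.95 = 251.79, so n·x̄ = 251.79.
σ₀² = 19.32² = 373.2624, σ² = 10.95² = 119.9025; σ² + n·σ₀² = 119.9025 + 6·373.2624 = 2359.4769.
Posterior mean = (μ₀/σ₀² + n·x̄/σ²)/(1/σ₀² + n/σ²) = (σ²·μ₀ + σ₀²·n·x̄)/(σ² + n·σ₀²) = (119.9025·41.71 + 373.2624·251.79)/2359.4769 = 98984.872971/2359.4769 = 41.9520.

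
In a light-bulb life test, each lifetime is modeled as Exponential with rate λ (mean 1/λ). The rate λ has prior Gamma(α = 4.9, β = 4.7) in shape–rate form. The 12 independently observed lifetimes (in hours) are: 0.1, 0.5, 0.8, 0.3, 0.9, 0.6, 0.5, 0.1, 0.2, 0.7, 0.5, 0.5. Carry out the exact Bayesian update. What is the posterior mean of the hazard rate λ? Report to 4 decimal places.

1.6250

With a Gamma(shape α, rate β) prior on the exponential rate λ, the posterior after n observations with total T = Σxᵢ is Gamma(α+n, β+T).
Sum of observations T = 5.7 hours; n = 12.
Posterior: Gamma(4.9+12, 4.7+5.7) = Gamma(16.9, 10.4).
Posterior mean of λ = α/β = 16.9/10.4 = 1.6250.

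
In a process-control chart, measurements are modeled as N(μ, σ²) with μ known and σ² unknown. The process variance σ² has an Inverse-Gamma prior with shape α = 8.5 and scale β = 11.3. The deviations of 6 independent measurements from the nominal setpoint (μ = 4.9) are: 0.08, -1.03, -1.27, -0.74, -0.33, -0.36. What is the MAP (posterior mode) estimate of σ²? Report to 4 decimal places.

With known mean μ and an Inverse-Gamma(α, β) prior on σ², the Normal likelihood is conjugate: posterior is Inv-Gamma(α + n/2, β + Σ(xᵢ−μ)²/2).
Σ(xᵢ−μ)² = (0.08)² + (-1.03)² + (-1.27)² + (-0.74)² + (-0.33)² + (-0.36)² = 3.4663.
Posterior: Inv-Gamma(8.5 + 6/2, 11.3 + 3.4663/2) = Inv-Gamma(11.50, 13.03315).
Mode = β/(α+1) = 13.03315/12.50 = 1.0427.

1.0427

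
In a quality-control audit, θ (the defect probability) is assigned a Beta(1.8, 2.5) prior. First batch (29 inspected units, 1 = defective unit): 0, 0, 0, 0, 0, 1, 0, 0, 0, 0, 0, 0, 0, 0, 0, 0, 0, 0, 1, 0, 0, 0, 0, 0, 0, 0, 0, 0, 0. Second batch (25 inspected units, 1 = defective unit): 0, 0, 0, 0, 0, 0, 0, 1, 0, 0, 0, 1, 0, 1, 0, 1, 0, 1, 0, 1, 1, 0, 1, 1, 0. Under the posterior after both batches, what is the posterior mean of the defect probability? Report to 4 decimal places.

The Beta prior is conjugate to a Binomial/Bernoulli likelihood; the update adds successes to α and failures to β.
After batch 1: Beta(1.8+2, 2.5+27) = Beta(3.8, 29.5).
After batch 2: Beta(3.8+9, 29.5+16) = Beta(12.8, 45.5).
Posterior mean = α/(α+β) = 12.8/58.3 = 0.2196.

0.2196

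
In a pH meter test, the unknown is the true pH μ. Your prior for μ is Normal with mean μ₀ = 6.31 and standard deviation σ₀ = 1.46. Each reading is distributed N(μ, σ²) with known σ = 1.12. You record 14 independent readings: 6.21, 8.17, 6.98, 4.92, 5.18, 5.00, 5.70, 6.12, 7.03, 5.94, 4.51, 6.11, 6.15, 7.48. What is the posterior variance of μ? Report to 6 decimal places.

For Normal data with known variance σ², a Normal(μ₀, σ₀²) prior on μ is conjugate. Posterior precision = 1/σ₀² + n/σ²; posterior mean is the precision-weighted average of μ₀ and x̄.
σ₀² = 1.46² = 2.1316, σ² = 1.12² = 1.2544; σ² + n·σ₀² = 1.2544 + 14·2.1316 = 31.0968.
Posterior precision = 1/σ₀² + n/σ² = 1/2.1316 + 14/1.2544 = (σ² + n·σ₀²)/(σ₀²σ²) = 31.0968/(2.1316·1.2544); posterior variance σₙ² = σ₀²σ²/(σ² + n·σ₀²) = 2.1316·1.2544/31.0968 = 0.085986.

0.085986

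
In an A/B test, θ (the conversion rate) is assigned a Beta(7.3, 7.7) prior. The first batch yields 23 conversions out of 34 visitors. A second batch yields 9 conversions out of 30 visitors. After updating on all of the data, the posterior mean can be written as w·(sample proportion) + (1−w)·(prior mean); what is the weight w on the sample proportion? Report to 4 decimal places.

0.8101

The Beta prior is conjugate to a Binomial/Bernoulli likelihood; the update adds successes to α and failures to β.
Total number of visitors: n = 34 + 30 = 64.
Posterior mean = (α₀+k)/(α₀+β₀+n) = [n/(α₀+β₀+n)]·(k/n) + [(α₀+β₀)/(α₀+β₀+n)]·α₀/(α₀+β₀), so only n and the prior enter the weight.
The weight on the data is w = n/(α₀+β₀+n) = 64/(7.3+7.7+64) = 64/79.0 = 0.8101.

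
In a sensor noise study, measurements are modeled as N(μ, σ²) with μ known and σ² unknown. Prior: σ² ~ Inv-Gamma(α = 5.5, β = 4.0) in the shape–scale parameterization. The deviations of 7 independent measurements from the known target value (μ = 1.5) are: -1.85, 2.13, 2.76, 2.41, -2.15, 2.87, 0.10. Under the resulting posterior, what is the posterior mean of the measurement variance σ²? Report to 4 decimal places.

2.6409

With known mean μ and an Inverse-Gamma(α, β) prior on σ², the Normal likelihood is conjugate: posterior is Inv-Gamma(α + n/2, β + Σ(xᵢ−μ)²/2).
Σ(xᵢ−μ)² = (-1.85)² + (2.13)² + (2.76)² + (2.41)² + (-2.15)² + (2.87)² + (0.10)² = 34.2545.
Posterior: Inv-Gamma(5.5 + 7/2, 4.0 + 34.2545/2) = Inv-Gamma(9.00, 21.12725).
E[σ²|data] = β/(α−1) = 21.12725/8.00 = 2.6409.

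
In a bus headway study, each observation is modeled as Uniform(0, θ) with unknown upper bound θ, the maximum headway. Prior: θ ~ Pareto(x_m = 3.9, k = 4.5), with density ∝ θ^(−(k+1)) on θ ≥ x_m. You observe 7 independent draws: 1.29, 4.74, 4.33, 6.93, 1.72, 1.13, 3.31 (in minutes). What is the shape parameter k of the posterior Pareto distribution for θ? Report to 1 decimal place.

11.5

A Pareto(scale x_m, shape k) prior on the upper bound θ of Uniform(0, θ) is conjugate: posterior is Pareto(max(x_m, max xᵢ), k + n).
Sample maximum = 6.93; prior scale x_m = 3.9 → posterior scale = max = 6.93.
Posterior shape = 4.5 + 7 = 11.5.
Posterior shape k = 11.5.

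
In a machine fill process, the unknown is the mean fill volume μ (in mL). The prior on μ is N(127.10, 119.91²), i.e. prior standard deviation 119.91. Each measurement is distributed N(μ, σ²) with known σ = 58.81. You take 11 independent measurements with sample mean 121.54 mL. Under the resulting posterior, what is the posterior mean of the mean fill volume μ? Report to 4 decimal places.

For Normal data with known variance σ², a Normal(μ₀, σ₀²) prior on μ is conjugate. Posterior precision = 1/σ₀² + n/σ²; posterior mean is the precision-weighted average of μ₀ and x̄.
n·x̄ = 11·121.54 = 1336.94.
σ₀² = 119.91² = 14378.4081, σ² = 58.81² = 3458.6161; σ² + n·σ₀² = 3458.6161 + 11·14378.4081 = 161621.1052.
Posterior mean = (μ₀/σ₀² + n·x̄/σ²)/(1/σ₀² + n/σ²) = (σ²·μ₀ + σ₀²·n·x̄)/(σ² + n·σ₀²) = (3458.6161·127.10 + 14378.4081·1336.94)/161621.1052 = 19662659.031524/161621.1052 = 121.6590.

121.6590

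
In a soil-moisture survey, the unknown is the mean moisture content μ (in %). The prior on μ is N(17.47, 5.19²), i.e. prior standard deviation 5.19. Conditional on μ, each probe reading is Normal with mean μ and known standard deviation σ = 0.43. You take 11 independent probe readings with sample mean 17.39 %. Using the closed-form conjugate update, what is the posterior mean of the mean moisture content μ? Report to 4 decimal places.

17.3900

For Normal data with known variance σ², a Normal(μ₀, σ₀²) prior on μ is conjugate. Posterior precision = 1/σ₀² + n/σ²; posterior mean is the precision-weighted average of μ₀ and x̄.
n·x̄ = 11·17.39 = 191.29.
σ₀² = 5.19² = 26.9361, σ² = 0.43² = 0.1849; σ² + n·σ₀² = 0.1849 + 11·26.9361 = 296.482.
Posterior mean = (μ₀/σ₀² + n·x̄/σ²)/(1/σ₀² + n/σ²) = (σ²·μ₀ + σ₀²·n·x̄)/(σ² + n·σ₀²) = (0.1849·17.47 + 26.9361·191.29)/296.482 = 5155.836772/296.482 = 17.3900.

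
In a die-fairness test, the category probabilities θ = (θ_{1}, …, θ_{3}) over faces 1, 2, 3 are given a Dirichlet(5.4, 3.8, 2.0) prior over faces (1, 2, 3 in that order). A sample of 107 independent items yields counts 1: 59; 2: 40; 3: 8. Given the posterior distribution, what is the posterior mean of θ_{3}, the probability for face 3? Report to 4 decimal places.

The Dirichlet prior is conjugate to the Multinomial likelihood: each posterior αⱼ = prior αⱼ + observed count nⱼ.
Posterior concentration: (64.4, 43.8, 10.0), total = 118.2.
E[θ_{3}|data] = α_{3}/Σα = 10.0/118.2 = 0.0846.

0.0846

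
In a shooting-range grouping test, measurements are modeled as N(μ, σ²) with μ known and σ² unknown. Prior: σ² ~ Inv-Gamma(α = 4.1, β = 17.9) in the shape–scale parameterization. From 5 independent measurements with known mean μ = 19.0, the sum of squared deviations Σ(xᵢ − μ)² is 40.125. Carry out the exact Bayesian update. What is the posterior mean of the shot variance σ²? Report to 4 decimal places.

With known mean μ and an Inverse-Gamma(α, β) prior on σ², the Normal likelihood is conjugate: posterior is Inv-Gamma(α + n/2, β + Σ(xᵢ−μ)²/2).
Posterior: Inv-Gamma(4.1 + 5/2, 17.9 + 40.125/2) = Inv-Gamma(6.60, 37.9625).
E[σ²|data] = β/(α−1) = 37.9625/5.60 = 6.7790.

6.7790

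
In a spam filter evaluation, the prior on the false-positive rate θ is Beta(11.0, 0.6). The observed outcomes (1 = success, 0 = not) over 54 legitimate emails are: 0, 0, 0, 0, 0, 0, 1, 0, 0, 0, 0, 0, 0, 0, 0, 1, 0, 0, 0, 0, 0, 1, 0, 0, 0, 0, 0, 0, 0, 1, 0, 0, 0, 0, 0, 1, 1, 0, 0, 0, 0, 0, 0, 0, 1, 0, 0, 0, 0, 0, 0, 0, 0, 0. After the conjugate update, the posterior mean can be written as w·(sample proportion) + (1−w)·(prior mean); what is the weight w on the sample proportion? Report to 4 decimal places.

0.8232

The Beta prior is conjugate to a Binomial/Bernoulli likelihood; the update adds successes to α and failures to β.
Posterior mean = (α₀+k)/(α₀+β₀+n) = [n/(α₀+β₀+n)]·(k/n) + [(α₀+β₀)/(α₀+β₀+n)]·α₀/(α₀+β₀), so only n and the prior enter the weight.
The weight on the data is w = n/(α₀+β₀+n) = 54/(11.0+0.6+54) = 54/65.6 = 0.8232.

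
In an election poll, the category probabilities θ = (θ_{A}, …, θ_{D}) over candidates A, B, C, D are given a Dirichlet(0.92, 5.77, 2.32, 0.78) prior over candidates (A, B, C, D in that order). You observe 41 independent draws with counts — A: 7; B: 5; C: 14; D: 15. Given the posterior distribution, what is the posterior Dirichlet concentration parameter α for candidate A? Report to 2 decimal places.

7.92

The Dirichlet prior is conjugate to the Multinomial likelihood: each posterior αⱼ = prior αⱼ + observed count nⱼ.
Posterior concentration: (7.92, 10.77, 16.32, 15.78), total = 50.79.
α_{A} = 0.92 + 7 = 7.92.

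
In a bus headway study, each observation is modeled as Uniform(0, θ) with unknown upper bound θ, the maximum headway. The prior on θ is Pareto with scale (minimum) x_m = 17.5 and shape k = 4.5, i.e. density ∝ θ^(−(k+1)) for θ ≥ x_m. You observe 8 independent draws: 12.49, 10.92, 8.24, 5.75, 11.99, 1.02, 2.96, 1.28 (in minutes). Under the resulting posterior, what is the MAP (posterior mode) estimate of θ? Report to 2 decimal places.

A Pareto(scale x_m, shape k) prior on the upper bound θ of Uniform(0, θ) is conjugate: posterior is Pareto(max(x_m, max xᵢ), k + n).
Sample maximum = 12.49; prior scale x_m = 17.5 → posterior scale = max = 17.50.
Posterior shape = 4.5 + 8 = 12.5.
The Pareto density is decreasing on [x_m, ∞), so the mode is x_m = 17.50.

17.50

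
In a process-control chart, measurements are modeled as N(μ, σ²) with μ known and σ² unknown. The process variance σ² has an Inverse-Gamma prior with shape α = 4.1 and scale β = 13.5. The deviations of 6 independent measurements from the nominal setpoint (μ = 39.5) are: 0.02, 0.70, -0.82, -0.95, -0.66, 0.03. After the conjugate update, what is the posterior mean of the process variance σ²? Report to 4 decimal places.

With known mean μ and an Inverse-Gamma(α, β) prior on σ², the Normal likelihood is conjugate: posterior is Inv-Gamma(α + n/2, β + Σ(xᵢ−μ)²/2).
Σ(xᵢ−μ)² = (0.02)² + (0.70)² + (-0.82)² + (-0.95)² + (-0.66)² + (0.03)² = 2.5018.
Posterior: Inv-Gamma(4.1 + 6/2, 13.5 + 2.5018/2) = Inv-Gamma(7.10, 14.75090).
E[σ²|data] = β/(α−1) = 14.75090/6.10 = 2.4182.

2.4182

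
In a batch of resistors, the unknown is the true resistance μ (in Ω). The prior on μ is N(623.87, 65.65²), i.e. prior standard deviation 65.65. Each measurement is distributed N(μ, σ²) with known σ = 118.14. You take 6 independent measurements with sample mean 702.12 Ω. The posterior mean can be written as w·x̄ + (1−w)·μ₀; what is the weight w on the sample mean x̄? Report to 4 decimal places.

For Normal data with known variance σ², a Normal(μ₀, σ₀²) prior on μ is conjugate. Posterior precision = 1/σ₀² + n/σ²; posterior mean is the precision-weighted average of μ₀ and x̄.
σ₀² = 65.65² = 4309.9225, σ² = 118.14² = 13957.0596. Prior precision 1/σ₀² = 1/4309.9225; data precision n/σ² = 6/13957.0596.
w = (n/σ²)/(1/σ₀² + n/σ²) = n·σ₀²/(σ² + n·σ₀²) = 6·4309.9225/(13957.0596 + 6·4309.9225) = 25859.535/39816.5946 = 0.6495.

0.6495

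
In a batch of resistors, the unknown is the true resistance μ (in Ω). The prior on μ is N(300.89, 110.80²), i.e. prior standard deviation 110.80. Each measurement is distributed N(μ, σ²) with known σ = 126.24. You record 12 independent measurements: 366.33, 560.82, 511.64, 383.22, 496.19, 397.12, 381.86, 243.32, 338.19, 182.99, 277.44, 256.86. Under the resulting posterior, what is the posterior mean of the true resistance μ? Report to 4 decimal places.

359.9435

For Normal data with known variance σ², a Normal(μ₀, σ₀²) prior on μ is conjugate. Posterior precision = 1/σ₀² + n/σ²; posterior mean is the precision-weighted average of μ₀ and x̄.
Σxᵢ = 366.33 + 560.82 + 511.64 + 383.22 + 496.19 + 397.12 + 381.86 + 243.32 + 338.19 + 182.99 + 277.44 + 256.86 = 4395.98, so n·x̄ = 4395.98.
σ₀² = 110.80² = 12276.64, σ² = 126.24² = 15936.5376; σ² + n·σ₀² = 15936.5376 + 12·12276.64 = 163256.2176.
Posterior mean = (μ₀/σ₀² + n·x̄/σ²)/(1/σ₀² + n/σ²) = (σ²·μ₀ + σ₀²·n·x̄)/(σ² + n·σ₀²) = (15936.5376·300.89 + 12276.64·4395.98)/163256.2176 = 58763008.705664/163256.2176 = 359.9435.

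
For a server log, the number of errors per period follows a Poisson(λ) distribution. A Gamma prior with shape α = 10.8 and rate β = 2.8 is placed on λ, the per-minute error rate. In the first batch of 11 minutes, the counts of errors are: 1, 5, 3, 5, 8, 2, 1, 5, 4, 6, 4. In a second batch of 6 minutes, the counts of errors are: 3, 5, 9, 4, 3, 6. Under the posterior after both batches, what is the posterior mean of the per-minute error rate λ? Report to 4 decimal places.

With a Gamma(shape α, rate β) prior, the Poisson likelihood is conjugate: the posterior is Gamma(α + ΣXᵢ, β + n).
Batch 1: sum of counts S = 44 over n = 11 minutes.
After batch 1: Gamma(α+S, β+n) = Gamma(10.8+44, 2.8+11) = Gamma(54.8, 13.8).
Batch 2: sum of counts S = 30 over n = 6 minutes.
After batch 2: Gamma(α+S, β+n) = Gamma(54.8+30, 13.8+6) = Gamma(84.8, 19.8).
Posterior mean = α/β = 84.8/19.8 = 4.2828.

4.2828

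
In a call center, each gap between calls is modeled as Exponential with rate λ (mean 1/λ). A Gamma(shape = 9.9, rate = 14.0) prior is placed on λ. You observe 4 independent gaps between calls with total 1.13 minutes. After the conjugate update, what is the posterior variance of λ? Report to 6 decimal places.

0.060721

With a Gamma(shape α, rate β) prior on the exponential rate λ, the posterior after n observations with total T = Σxᵢ is Gamma(α+n, β+T).
Posterior: Gamma(9.9+4, 14.0+1.13) = Gamma(13.9, 15.13).
Var = α/β² = 0.060721.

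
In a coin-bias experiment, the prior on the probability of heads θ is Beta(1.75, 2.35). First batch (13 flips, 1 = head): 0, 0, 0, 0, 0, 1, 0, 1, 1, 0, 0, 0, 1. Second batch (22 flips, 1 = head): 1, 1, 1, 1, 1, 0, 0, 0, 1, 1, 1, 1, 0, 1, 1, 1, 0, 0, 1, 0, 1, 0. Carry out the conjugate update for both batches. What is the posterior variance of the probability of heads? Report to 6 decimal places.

0.006234

The Beta prior is conjugate to a Binomial/Bernoulli likelihood; the update adds successes to α and failures to β.
After batch 1: Beta(1.75+4, 2.35+9) = Beta(5.75, 11.35).
After batch 2: Beta(5.75+14, 11.35+8) = Beta(19.75, 19.35).
Var = αβ/((α+β)²(α+β+1)) = 19.75·19.35/(39.10²·40.10) = 0.006234.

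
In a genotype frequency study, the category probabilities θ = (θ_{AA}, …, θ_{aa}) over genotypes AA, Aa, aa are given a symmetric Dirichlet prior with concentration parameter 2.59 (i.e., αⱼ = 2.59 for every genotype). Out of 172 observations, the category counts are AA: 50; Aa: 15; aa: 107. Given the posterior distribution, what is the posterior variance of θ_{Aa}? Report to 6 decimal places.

0.000488

The Dirichlet prior is conjugate to the Multinomial likelihood: each posterior αⱼ = prior αⱼ + observed count nⱼ.
Posterior concentration: (52.59, 17.59, 109.59), total = 179.77.
Var[θ_j] = α_j(Σα−α_j)/((Σα)²(Σα+1)) = 17.59·162.18/(179.77²·180.77) = 0.000488.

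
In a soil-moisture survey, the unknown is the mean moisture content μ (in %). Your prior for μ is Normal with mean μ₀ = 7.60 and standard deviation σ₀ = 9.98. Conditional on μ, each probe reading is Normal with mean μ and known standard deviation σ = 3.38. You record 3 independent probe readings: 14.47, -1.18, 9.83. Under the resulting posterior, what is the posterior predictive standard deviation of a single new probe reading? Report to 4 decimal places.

3.8849

For Normal data with known variance σ², a Normal(μ₀, σ₀²) prior on μ is conjugate. Posterior precision = 1/σ₀² + n/σ²; posterior mean is the precision-weighted average of μ₀ and x̄.
σ₀² = 9.98² = 99.6004, σ² = 3.38² = 11.4244; σ² + n·σ₀² = 11.4244 + 3·99.6004 = 310.2256.
Posterior precision = 1/σ₀² + n/σ² = 1/99.6004 + 3/11.4244 = (σ² + n·σ₀²)/(σ₀²σ²) = 310.2256/(99.6004·11.4244); posterior variance σₙ² = σ₀²σ²/(σ² + n·σ₀²) = 99.6004·11.4244/310.2256 = 3.667895.
Predictive variance for one new observation = σₙ² + σ² = 99.6004·11.4244/310.2256 + 11.4244 = σ²·(σ₀² + 310.2256)/310.2256 = 11.4244·409.826/310.2256 = 15.092295; SD = √(11.4244·409.826/310.2256) = 3.8849.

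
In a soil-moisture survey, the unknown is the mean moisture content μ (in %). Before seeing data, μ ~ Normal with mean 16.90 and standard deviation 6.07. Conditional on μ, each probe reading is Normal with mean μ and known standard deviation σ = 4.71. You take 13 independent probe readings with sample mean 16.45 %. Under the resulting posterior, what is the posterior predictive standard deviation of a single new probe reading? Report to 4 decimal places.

4.8801

For Normal data with known variance σ², a Normal(μ₀, σ₀²) prior on μ is conjugate. Posterior precision = 1/σ₀² + n/σ²; posterior mean is the precision-weighted average of μ₀ and x̄.
σ₀² = 6.07² = 36.8449, σ² = 4.71² = 22.1841; σ² + n·σ₀² = 22.1841 + 13·36.8449 = 501.1678.
Posterior precision = 1/σ₀² + n/σ² = 1/36.8449 + 13/22.1841 = (σ² + n·σ₀²)/(σ₀²σ²) = 501.1678/(36.8449·22.1841); posterior variance σₙ² = σ₀²σ²/(σ² + n·σ₀²) = 36.8449·22.1841/501.1678 = 1.630933.
Predictive variance for one new observation = σₙ² + σ² = 36.8449·22.1841/501.1678 + 22.1841 = σ²·(σ₀² + 501.1678)/501.1678 = 22.1841·538.0127/501.1678 = 23.815033; SD = √(22.1841·538.0127/501.1678) = 4.8801.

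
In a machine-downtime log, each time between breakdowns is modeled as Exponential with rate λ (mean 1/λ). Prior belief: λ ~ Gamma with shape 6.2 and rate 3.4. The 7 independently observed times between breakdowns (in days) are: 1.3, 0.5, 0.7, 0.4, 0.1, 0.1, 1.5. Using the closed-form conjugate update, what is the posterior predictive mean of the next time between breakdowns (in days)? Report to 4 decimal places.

With a Gamma(shape α, rate β) prior on the exponential rate λ, the posterior after n observations with total T = Σxᵢ is Gamma(α+n, β+T).
Sum of observations T = 4.6 days; n = 7.
Posterior: Gamma(6.2+7, 3.4+4.6) = Gamma(13.2, 8.0).
The predictive distribution for the next observation is Lomax; its mean is β/(α−1) = 8.0/12.2 = 0.6557.

0.6557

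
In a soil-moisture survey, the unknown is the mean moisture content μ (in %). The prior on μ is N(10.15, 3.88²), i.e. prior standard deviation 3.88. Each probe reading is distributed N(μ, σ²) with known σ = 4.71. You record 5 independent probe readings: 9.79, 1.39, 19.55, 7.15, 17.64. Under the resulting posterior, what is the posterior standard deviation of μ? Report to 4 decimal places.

For Normal data with known variance σ², a Normal(μ₀, σ₀²) prior on μ is conjugate. Posterior precision = 1/σ₀² + n/σ²; posterior mean is the precision-weighted average of μ₀ and x̄.
σ₀² = 3.88² = 15.0544, σ² = 4.71² = 22.1841; σ² + n·σ₀² = 22.1841 + 5·15.0544 = 97.4561.
Posterior precision = 1/σ₀² + n/σ² = 1/15.0544 + 5/22.1841 = (σ² + n·σ₀²)/(σ₀²σ²) = 97.4561/(15.0544·22.1841); posterior variance σₙ² = σ₀²σ²/(σ² + n·σ₀²) = 15.0544·22.1841/97.4561 = 3.426859.
Posterior SD = √σₙ² = √(15.0544·22.1841/97.4561) = 1.8512.

1.8512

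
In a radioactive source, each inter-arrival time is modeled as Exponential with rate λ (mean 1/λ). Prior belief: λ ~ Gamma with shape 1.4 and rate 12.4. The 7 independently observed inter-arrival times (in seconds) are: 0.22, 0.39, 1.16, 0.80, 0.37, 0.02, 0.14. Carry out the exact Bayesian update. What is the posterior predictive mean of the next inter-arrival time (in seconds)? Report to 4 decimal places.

2.0946

With a Gamma(shape α, rate β) prior on the exponential rate λ, the posterior after n observations with total T = Σxᵢ is Gamma(α+n, β+T).
Sum of observations T = 3.10 seconds; n = 7.
Posterior: Gamma(1.4+7, 12.4+3.10) = Gamma(8.4, 15.50).
The predictive distribution for the next observation is Lomax; its mean is β/(α−1) = 15.50/7.4 = 2.0946.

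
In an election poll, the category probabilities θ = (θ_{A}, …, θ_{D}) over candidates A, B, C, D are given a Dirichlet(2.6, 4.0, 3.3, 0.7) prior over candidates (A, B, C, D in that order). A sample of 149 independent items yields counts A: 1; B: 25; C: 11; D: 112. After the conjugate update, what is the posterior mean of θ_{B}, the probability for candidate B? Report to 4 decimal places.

0.1817

The Dirichlet prior is conjugate to the Multinomial likelihood: each posterior αⱼ = prior αⱼ + observed count nⱼ.
Posterior concentration: (3.6, 29.0, 14.3, 112.7), total = 159.6.
E[θ_{B}|data] = α_{B}/Σα = 29.0/159.6 = 0.1817.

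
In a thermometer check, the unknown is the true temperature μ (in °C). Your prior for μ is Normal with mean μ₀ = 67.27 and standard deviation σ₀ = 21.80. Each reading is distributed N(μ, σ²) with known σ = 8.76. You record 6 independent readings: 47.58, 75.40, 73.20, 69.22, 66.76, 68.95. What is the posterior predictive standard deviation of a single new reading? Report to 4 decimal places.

For Normal data with known variance σ², a Normal(μ₀, σ₀²) prior on μ is conjugate. Posterior precision = 1/σ₀² + n/σ²; posterior mean is the precision-weighted average of μ₀ and x̄.
σ₀² = 21.80² = 475.24, σ² = 8.76² = 76.7376; σ² + n·σ₀² = 76.7376 + 6·475.24 = 2928.1776.
Posterior precision = 1/σ₀² + n/σ² = 1/475.24 + 6/76.7376 = (σ² + n·σ₀²)/(σ₀²σ²) = 2928.1776/(475.24·76.7376); posterior variance σₙ² = σ₀²σ²/(σ² + n·σ₀²) = 475.24·76.7376/2928.1776 = 12.454428.
Predictive variance for one new observation = σₙ² + σ² = 475.24·76.7376/2928.1776 + 76.7376 = σ²·(σ₀² + 2928.1776)/2928.1776 = 76.7376·3403.4176/2928.1776 = 89.192028; SD = √(76.7376·3403.4176/2928.1776) = 9.4442.

9.4442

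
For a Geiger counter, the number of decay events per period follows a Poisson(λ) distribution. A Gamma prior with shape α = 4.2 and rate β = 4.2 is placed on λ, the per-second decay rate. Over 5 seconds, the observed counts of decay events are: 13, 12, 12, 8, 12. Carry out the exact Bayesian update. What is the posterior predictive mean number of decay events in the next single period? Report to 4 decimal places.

6.6522

With a Gamma(shape α, rate β) prior, the Poisson likelihood is conjugate: the posterior is Gamma(α + ΣXᵢ, β + n).
Sum of counts S = 57 over n = 5 seconds.
Posterior: Gamma(α+S, β+n) = Gamma(4.2+57, 4.2+5) = Gamma(61.2, 9.2).
The predictive distribution for one future period is NegBinom with mean α/β = 6.6522.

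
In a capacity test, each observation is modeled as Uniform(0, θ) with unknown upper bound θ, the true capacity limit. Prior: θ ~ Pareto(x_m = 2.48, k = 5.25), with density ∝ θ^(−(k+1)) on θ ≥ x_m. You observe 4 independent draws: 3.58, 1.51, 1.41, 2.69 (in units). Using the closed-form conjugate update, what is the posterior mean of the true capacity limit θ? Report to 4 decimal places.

A Pareto(scale x_m, shape k) prior on the upper bound θ of Uniform(0, θ) is conjugate: posterior is Pareto(max(x_m, max xᵢ), k + n).
Sample maximum = 3.58; prior scale x_m = 2.48 → posterior scale = max = 3.58.
Posterior shape = 5.25 + 4 = 9.25.
E[θ|data] = k·x_m/(k−1) = 9.25·3.58/8.25 = 4.0139.

4.0139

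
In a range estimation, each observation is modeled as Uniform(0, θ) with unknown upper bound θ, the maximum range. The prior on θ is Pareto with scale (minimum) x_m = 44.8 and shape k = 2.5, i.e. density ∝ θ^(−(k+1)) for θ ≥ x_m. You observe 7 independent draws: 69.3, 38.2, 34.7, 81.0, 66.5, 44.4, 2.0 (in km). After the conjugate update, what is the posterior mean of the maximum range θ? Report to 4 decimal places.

A Pareto(scale x_m, shape k) prior on the upper bound θ of Uniform(0, θ) is conjugate: posterior is Pareto(max(x_m, max xᵢ), k + n).
Sample maximum = 81.0; prior scale x_m = 44.8 → posterior scale = max = 81.0.
Posterior shape = 2.5 + 7 = 9.5.
E[θ|data] = k·x_m/(k−1) = 9.5·81.0/8.5 = 90.5294.

90.5294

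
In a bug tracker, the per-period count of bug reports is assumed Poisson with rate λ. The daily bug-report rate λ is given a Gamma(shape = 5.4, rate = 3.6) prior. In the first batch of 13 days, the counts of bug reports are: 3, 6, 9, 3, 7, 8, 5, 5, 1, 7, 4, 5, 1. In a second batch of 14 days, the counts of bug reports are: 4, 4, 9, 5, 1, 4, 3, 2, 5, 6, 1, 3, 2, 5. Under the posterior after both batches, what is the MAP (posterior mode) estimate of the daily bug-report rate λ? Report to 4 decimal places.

With a Gamma(shape α, rate β) prior, the Poisson likelihood is conjugate: the posterior is Gamma(α + ΣXᵢ, β + n).
Batch 1: sum of counts S = 64 over n = 13 days.
After batch 1: Gamma(α+S, β+n) = Gamma(5.4+64, 3.6+13) = Gamma(69.4, 16.6).
Batch 2: sum of counts S = 54 over n = 14 days.
After batch 2: Gamma(α+S, β+n) = Gamma(69.4+54, 16.6+14) = Gamma(123.4, 30.6).
Mode of Gamma(α,β) for α≥1 is (α−1)/β = 122.4/30.6 = 4.0000.

4.0000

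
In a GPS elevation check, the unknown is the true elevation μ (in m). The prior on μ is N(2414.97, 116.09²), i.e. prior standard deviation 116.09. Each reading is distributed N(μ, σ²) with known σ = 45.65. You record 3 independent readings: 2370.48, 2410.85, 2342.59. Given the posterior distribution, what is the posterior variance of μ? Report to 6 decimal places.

For Normal data with known variance σ², a Normal(μ₀, σ₀²) prior on μ is conjugate. Posterior precision = 1/σ₀² + n/σ²; posterior mean is the precision-weighted average of μ₀ and x̄.
σ₀² = 116.09² = 13476.8881, σ² = 45.65² = 2083.9225; σ² + n·σ₀² = 2083.9225 + 3·13476.8881 = 42514.5868.
Posterior precision = 1/σ₀² + n/σ² = 1/13476.8881 + 3/2083.9225 = (σ² + n·σ₀²)/(σ₀²σ²) = 42514.5868/(13476.8881·2083.9225); posterior variance σₙ² = σ₀²σ²/(σ² + n·σ₀²) = 13476.8881·2083.9225/42514.5868 = 660.591869.

660.591869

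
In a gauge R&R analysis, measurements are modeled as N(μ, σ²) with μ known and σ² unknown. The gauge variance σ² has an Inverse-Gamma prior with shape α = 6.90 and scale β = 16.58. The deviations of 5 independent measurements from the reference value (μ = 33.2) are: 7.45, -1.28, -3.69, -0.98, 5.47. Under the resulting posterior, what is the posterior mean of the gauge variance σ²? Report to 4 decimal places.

8.0237

With known mean μ and an Inverse-Gamma(α, β) prior on σ², the Normal likelihood is conjugate: posterior is Inv-Gamma(α + n/2, β + Σ(xᵢ−μ)²/2).
Σ(xᵢ−μ)² = (7.45)² + (-1.28)² + (-3.69)² + (-0.98)² + (5.47)² = 101.6383.
Posterior: Inv-Gamma(6.90 + 5/2, 16.58 + 101.6383/2) = Inv-Gamma(9.40, 67.39915).
E[σ²|data] = β/(α−1) = 67.39915/8.40 = 8.0237.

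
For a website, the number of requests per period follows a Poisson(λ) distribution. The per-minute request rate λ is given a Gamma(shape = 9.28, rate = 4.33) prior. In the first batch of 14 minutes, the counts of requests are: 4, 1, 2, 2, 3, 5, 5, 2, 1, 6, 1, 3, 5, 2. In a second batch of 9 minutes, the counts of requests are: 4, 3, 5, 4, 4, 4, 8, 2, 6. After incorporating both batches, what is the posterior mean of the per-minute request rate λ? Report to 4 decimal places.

With a Gamma(shape α, rate β) prior, the Poisson likelihood is conjugate: the posterior is Gamma(α + ΣXᵢ, β + n).
Batch 1: sum of counts S = 42 over n = 14 minutes.
After batch 1: Gamma(α+S, β+n) = Gamma(9.28+42, 4.33+14) = Gamma(51.28, 18.33).
Batch 2: sum of counts S = 40 over n = 9 minutes.
After batch 2: Gamma(α+S, β+n) = Gamma(51.28+40, 18.33+9) = Gamma(91.28, 27.33).
Posterior mean = α/β = 91.28/27.33 = 3.3399.

3.3399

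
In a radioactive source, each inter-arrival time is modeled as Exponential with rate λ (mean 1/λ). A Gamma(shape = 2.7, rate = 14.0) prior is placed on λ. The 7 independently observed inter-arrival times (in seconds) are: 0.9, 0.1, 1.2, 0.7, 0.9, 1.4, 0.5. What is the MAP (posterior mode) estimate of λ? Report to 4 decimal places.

0.4416

With a Gamma(shape α, rate β) prior on the exponential rate λ, the posterior after n observations with total T = Σxᵢ is Gamma(α+n, β+T).
Sum of observations T = 5.7 seconds; n = 7.
Posterior: Gamma(2.7+7, 14.0+5.7) = Gamma(9.7, 19.7).
Mode = (α−1)/β = 0.4416.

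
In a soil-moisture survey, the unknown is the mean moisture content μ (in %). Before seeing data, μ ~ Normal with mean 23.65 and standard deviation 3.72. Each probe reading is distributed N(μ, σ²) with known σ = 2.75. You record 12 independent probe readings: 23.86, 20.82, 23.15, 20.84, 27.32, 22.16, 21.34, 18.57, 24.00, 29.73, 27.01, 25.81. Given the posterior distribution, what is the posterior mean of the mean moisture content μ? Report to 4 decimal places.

For Normal data with known variance σ², a Normal(μ₀, σ₀²) prior on μ is conjugate. Posterior precision = 1/σ₀² + n/σ²; posterior mean is the precision-weighted average of μ₀ and x̄.
Σxᵢ = 23.86 + 20.82 + 23.15 + 20.84 + 27.32 + 22.16 + 21.34 + 18.57 + 24.00 + 29.73 + 27.01 + 25.81 = 284.61, so n·x̄ = 284.61.
σ₀² = 3.72² = 13.8384, σ² = 2.75² = 7.5625; σ² + n·σ₀² = 7.5625 + 12·13.8384 = 173.6233.
Posterior mean = (μ₀/σ₀² + n·x̄/σ²)/(1/σ₀² + n/σ²) = (σ²·μ₀ + σ₀²·n·x̄)/(σ² + n·σ₀²) = (7.5625·23.65 + 13.8384·284.61)/173.6233 = 4117.400149/173.6233 = 23.7146.

23.7146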